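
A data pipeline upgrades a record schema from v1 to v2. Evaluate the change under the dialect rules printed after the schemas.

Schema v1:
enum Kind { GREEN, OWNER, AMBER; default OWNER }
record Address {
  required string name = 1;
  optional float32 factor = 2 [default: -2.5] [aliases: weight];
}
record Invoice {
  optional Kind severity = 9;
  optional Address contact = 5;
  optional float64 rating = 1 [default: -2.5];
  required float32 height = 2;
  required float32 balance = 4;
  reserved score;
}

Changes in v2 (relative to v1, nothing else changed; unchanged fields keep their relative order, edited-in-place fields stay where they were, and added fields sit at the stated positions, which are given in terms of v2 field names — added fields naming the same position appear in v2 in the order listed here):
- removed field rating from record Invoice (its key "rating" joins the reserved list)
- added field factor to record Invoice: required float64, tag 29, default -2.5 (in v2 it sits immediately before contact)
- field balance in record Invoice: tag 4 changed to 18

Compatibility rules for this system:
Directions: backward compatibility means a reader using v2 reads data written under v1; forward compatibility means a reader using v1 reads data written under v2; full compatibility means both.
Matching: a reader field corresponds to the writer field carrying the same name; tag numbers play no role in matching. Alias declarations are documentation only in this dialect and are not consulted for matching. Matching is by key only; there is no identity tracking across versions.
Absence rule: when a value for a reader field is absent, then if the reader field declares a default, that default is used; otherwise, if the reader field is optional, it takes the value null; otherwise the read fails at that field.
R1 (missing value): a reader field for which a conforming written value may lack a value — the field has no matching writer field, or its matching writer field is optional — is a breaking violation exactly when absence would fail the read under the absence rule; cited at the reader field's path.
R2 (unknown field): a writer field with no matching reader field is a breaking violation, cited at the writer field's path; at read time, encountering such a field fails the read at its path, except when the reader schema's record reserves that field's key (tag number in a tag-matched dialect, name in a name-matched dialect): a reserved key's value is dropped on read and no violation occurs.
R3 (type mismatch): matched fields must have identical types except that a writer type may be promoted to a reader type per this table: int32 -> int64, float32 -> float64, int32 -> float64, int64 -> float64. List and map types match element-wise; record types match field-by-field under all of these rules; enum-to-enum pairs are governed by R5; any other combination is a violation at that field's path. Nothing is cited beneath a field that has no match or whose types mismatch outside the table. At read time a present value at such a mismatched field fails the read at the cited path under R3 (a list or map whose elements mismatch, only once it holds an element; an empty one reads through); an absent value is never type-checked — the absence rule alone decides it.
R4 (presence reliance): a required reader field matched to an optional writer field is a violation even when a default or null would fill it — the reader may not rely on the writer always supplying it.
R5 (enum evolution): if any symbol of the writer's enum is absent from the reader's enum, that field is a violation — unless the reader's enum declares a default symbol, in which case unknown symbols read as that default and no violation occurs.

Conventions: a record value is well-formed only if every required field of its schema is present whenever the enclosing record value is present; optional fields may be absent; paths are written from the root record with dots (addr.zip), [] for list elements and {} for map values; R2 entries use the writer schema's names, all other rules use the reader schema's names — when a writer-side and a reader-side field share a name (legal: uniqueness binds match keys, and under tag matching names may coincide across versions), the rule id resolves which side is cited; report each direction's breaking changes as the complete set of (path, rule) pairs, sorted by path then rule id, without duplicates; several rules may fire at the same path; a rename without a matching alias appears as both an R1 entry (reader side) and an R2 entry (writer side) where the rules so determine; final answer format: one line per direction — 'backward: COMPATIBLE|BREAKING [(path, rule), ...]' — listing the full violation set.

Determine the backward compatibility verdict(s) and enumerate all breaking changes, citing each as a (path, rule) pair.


the writer's type comes first in each Invoice pair
backward pass over Invoice, reader schema v2, writer schema v1:
  severity: paired with writer severity (Kind -> Kind; writer optional)
  factor has no writer counterpart
  contact: paired with writer contact (Address -> Address; writer optional)
  height: paired with writer height (float32 -> float32; writer required)
  balance: paired with writer balance (float32 -> float32; writer required)
  leftover writer field: rating
  contact.name: paired with writer contact.name (string -> string; writer required)
  contact.factor: paired with writer contact.factor (float32 -> float32; writer optional)
  nothing fires on Invoice: backward is COMPATIBLE
the other Invoice changes do not affect what is asked:
  removed field rating from record Invoice (its key "rating" joins the reserved list) -> no rule fires on it in Invoice's dialect; the asked verdict holds
  added field factor to record Invoice: required float64, tag 29, default -2.5 (in v2 it sits immediately before contact) -> affects forward compatibility only, which is not asked
  field balance in record Invoice: tag 4 changed to 18 -> no rule fires on it in Invoice's dialect; the asked verdict holds

backward: COMPATIBLE []


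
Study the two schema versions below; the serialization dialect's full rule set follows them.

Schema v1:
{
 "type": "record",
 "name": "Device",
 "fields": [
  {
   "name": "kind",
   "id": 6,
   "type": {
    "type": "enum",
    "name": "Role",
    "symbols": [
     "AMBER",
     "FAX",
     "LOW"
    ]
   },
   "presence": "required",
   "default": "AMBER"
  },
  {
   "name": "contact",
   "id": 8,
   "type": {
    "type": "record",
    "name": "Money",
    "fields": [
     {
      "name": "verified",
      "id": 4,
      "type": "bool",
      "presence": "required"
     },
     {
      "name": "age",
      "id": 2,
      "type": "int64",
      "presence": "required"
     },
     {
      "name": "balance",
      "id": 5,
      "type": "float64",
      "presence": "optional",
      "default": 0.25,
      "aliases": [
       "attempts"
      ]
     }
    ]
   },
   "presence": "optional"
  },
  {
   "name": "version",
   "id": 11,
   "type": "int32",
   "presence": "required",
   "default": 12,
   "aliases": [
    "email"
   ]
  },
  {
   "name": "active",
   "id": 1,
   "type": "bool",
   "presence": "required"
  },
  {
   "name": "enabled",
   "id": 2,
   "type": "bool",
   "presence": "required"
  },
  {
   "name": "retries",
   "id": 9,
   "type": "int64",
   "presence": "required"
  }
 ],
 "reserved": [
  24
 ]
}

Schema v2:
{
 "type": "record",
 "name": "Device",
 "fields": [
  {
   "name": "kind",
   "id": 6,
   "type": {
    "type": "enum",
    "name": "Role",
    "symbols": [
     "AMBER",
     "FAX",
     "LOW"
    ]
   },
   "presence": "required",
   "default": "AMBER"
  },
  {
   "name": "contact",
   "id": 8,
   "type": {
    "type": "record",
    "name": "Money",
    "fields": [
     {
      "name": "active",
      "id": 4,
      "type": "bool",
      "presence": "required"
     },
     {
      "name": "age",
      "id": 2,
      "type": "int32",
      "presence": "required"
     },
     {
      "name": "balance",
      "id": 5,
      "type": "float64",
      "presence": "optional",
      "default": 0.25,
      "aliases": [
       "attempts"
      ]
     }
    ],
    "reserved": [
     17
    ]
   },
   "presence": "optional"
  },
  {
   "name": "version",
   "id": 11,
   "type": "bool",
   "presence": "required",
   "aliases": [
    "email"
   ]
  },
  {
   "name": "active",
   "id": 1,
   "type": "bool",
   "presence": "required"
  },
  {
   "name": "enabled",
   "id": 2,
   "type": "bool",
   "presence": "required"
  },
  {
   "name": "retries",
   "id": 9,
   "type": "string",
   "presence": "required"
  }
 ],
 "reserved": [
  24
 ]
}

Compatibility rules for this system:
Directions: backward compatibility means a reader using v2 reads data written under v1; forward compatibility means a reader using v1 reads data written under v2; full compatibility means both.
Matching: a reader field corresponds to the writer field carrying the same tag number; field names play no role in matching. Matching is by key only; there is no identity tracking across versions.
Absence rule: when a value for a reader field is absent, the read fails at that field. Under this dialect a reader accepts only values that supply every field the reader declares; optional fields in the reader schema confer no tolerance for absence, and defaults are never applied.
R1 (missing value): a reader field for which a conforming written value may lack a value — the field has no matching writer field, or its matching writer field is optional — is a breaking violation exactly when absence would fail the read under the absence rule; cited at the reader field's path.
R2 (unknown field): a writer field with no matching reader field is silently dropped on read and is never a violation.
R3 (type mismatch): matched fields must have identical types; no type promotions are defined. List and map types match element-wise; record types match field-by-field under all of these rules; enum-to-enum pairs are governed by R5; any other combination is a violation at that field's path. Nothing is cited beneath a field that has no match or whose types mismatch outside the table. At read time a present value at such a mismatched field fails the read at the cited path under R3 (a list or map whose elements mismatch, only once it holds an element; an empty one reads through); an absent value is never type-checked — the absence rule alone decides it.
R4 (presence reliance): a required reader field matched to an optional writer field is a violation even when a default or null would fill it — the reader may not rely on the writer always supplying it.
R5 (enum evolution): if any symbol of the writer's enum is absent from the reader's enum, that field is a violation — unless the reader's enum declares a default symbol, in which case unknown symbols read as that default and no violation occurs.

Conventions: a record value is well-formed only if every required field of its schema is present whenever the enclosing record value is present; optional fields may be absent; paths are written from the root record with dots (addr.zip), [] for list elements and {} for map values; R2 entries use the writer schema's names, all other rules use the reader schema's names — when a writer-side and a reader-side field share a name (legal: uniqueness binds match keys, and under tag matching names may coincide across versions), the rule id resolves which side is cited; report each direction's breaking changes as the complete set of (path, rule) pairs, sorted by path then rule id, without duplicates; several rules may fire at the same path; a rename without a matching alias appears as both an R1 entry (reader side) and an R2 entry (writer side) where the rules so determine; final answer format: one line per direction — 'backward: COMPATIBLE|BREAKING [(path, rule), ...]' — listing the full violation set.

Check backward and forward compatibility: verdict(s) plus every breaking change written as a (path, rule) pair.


backward: BREAKING [(contact, R1), (contact.age, R3), (contact.balance, R1), (retries, R3), (version, R3)]; forward: BREAKING [(contact, R1), (contact.age, R3), (contact.balance, R1), (retries, R3), (version, R3)]

arrows below run writer -> reader for Device
backward pass over Device, reader schema v2, writer schema v1:
  kind <- kind (Role -> Role, writer required)
  contact <- contact (Money -> Money, writer optional)
  version <- version (int32 -> bool, writer required)
  active <- active (bool -> bool, writer required)
  enabled <- enabled (bool -> bool, writer required)
  retries <- retries (int64 -> string, writer required)
  contact.active <- contact.verified (bool -> bool, writer required)
  contact.age <- contact.age (int64 -> int32, writer required)
  contact.balance <- contact.balance (float64 -> float64, writer optional)
  violation R1 at contact
  violation R3 at contact.age
  violation R1 at contact.balance
  violation R3 at retries
  violation R3 at version
  => backward: BREAKING (5)
forward pass over Device, reader schema v1, writer schema v2:
  kind <- kind (Role -> Role, writer required)
  contact <- contact (Money -> Money, writer optional)
  version <- version (bool -> int32, writer required)
  active <- active (bool -> bool, writer required)
  enabled <- enabled (bool -> bool, writer required)
  retries <- retries (string -> int64, writer required)
  contact.verified <- contact.active (bool -> bool, writer required)
  contact.age <- contact.age (int32 -> int64, writer required)
  contact.balance <- contact.balance (float64 -> float64, writer optional)
  violation R1 at contact
  violation R3 at contact.age
  violation R1 at contact.balance
  violation R3 at retries
  violation R3 at version
  => forward: BREAKING (5)


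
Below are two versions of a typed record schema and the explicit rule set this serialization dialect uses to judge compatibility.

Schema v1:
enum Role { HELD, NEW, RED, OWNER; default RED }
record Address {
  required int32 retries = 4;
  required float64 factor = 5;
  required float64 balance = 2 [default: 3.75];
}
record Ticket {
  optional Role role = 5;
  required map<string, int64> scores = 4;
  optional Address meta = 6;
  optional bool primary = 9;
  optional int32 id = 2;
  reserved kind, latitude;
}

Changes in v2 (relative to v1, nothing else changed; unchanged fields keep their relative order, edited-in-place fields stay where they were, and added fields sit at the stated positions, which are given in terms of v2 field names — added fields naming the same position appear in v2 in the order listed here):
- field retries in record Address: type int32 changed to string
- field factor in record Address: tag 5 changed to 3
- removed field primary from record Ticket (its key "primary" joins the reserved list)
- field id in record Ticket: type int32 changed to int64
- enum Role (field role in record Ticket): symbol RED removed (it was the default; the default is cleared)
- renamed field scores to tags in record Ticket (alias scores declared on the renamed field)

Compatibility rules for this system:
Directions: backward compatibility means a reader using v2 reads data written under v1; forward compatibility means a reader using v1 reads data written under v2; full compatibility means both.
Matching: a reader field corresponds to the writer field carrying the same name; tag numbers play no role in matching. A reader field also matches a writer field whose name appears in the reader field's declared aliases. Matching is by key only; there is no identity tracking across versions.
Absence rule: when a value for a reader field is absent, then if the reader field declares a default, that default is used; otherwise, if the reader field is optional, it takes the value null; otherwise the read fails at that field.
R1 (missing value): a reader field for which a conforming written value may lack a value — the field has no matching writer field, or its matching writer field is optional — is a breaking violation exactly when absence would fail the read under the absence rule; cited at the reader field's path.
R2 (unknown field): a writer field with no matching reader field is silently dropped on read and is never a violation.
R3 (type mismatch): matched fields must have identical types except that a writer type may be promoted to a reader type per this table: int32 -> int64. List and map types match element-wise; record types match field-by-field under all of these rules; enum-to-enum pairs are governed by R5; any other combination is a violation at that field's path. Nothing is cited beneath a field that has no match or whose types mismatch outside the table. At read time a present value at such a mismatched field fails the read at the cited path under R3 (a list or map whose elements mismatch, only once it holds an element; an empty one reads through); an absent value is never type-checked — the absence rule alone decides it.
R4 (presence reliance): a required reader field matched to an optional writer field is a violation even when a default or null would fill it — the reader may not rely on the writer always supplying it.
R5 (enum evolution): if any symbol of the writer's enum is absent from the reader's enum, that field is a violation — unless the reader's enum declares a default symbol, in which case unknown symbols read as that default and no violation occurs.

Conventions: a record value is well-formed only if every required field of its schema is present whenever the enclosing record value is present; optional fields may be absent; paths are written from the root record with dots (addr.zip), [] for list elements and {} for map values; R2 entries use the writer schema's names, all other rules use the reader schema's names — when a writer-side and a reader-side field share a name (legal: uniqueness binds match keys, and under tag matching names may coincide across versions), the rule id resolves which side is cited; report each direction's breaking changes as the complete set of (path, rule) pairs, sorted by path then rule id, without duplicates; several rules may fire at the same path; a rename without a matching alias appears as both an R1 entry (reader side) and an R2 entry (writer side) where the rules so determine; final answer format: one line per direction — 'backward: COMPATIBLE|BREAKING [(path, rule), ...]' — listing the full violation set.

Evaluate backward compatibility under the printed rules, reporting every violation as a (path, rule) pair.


arrows below run writer -> reader for Ticket
backward for Ticket (reader v2, writer v1):
  writer optional, Role -> Role: reader role maps from writer role
  writer required, map<string, int64> -> map<string, int64>: reader tags maps from writer scores
  writer optional, Address -> Address: reader meta maps from writer meta
  writer optional, int32 -> int64: reader id maps from writer id
  writer primary: unknown to reader
  writer required, int32 -> string: reader meta.retries maps from writer meta.retries
  writer required, float64 -> float64: reader meta.factor maps from writer meta.factor
  writer required, float64 -> float64: reader meta.balance maps from writer meta.balance
  rule R3 violated at meta.retries
  rule R5 violated at role
  backward on Ticket therefore BREAKING (2)
checking off the Ticket differences that do not matter here:
  field factor in record Address: tag 5 changed to 3 -> inert for the asked Ticket verdict: nothing fires
  removed field primary from record Ticket (its key "primary" joins the reserved list) -> inert for the asked Ticket verdict: nothing fires
  field id in record Ticket: type int32 changed to int64 -> matters only for Ticket's forward compatibility — outside the asked direction
  renamed field scores to tags in record Ticket (alias scores declared on the renamed field) -> matters only for Ticket's forward compatibility — outside the asked direction

backward: BREAKING [(meta.retries, R3), (role, R5)]


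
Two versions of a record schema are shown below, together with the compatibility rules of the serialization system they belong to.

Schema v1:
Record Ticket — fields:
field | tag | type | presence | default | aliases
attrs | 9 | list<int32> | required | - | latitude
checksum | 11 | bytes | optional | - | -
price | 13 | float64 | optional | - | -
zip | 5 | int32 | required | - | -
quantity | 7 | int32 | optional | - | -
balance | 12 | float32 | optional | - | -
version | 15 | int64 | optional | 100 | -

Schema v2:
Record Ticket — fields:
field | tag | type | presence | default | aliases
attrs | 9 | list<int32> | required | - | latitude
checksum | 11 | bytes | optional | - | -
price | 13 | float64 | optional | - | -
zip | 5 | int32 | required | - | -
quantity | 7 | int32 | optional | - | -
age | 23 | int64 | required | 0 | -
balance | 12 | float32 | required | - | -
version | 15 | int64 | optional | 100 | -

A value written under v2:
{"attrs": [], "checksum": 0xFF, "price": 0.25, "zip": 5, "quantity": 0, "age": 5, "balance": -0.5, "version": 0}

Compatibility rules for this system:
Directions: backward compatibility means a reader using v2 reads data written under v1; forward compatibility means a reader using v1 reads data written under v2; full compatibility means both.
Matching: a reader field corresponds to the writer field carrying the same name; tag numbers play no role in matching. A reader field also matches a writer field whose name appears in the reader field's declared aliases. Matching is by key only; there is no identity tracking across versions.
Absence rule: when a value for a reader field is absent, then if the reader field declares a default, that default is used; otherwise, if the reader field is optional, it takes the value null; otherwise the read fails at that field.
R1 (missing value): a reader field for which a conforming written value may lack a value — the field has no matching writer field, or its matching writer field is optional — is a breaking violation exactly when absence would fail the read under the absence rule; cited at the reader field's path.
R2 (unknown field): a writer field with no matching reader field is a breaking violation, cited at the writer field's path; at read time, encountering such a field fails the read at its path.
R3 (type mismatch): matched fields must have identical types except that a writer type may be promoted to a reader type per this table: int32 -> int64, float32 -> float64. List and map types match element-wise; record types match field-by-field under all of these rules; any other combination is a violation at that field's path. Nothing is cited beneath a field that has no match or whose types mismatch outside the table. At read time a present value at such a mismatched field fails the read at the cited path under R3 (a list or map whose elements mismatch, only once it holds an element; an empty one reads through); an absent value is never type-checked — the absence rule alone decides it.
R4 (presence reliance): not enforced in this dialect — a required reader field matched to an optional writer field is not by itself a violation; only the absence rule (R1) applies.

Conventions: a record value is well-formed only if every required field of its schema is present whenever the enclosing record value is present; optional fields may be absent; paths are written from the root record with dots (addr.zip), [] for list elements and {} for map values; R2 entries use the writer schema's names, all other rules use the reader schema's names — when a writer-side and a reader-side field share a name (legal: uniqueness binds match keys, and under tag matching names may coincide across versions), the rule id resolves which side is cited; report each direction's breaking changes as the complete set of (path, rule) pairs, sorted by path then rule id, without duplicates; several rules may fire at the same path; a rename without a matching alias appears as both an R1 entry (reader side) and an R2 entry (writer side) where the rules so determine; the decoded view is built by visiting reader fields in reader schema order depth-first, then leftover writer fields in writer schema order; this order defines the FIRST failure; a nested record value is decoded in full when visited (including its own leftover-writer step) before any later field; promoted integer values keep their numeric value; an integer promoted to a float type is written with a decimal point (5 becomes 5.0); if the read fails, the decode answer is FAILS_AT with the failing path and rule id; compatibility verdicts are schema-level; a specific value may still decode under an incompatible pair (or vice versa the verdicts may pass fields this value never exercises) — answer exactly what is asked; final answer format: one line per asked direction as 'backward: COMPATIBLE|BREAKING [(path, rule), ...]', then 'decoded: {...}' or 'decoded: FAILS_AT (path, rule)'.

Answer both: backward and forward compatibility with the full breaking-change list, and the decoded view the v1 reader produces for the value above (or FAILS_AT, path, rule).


backward: BREAKING [(balance, R1)]; forward: BREAKING [(age, R2)]; decoded: FAILS_AT (age, R2)

arrows below run writer -> reader for Ticket
backward on Ticket — v2 reading data written by v1:
  attrs: paired with writer attrs (list<int32> -> list<int32>; writer required)
  checksum: paired with writer checksum (bytes -> bytes; writer optional)
  price: paired with writer price (float64 -> float64; writer optional)
  zip: paired with writer zip (int32 -> int32; writer required)
  quantity: paired with writer quantity (int32 -> int32; writer optional)
  no writer field matches reader age
  balance: paired with writer balance (float32 -> float32; writer optional)
  version: paired with writer version (int64 -> int64; writer optional)
  breaking: (balance, R1)
  => 1 violation(s): backward is BREAKING for Ticket
forward on Ticket — v1 reading data written by v2:
  attrs: paired with writer attrs (list<int32> -> list<int32>; writer required)
  checksum: paired with writer checksum (bytes -> bytes; writer optional)
  price: paired with writer price (float64 -> float64; writer optional)
  zip: paired with writer zip (int32 -> int32; writer required)
  quantity: paired with writer quantity (int32 -> int32; writer optional)
  balance: paired with writer balance (float32 -> float32; writer required)
  version: paired with writer version (int64 -> int64; writer optional)
  age (writer side), unknown to reader
  breaking: (age, R2)
  => 1 violation(s): forward is BREAKING for Ticket
migrating the Ticket value to v1:
  attrs := []
  checksum := 0xFF
  price := 0.25
  zip := 5
  quantity := 0
  balance := -0.5
  version := 0
  read fails at age under R2 (unknown field)
  => FAILS_AT (age, R2)


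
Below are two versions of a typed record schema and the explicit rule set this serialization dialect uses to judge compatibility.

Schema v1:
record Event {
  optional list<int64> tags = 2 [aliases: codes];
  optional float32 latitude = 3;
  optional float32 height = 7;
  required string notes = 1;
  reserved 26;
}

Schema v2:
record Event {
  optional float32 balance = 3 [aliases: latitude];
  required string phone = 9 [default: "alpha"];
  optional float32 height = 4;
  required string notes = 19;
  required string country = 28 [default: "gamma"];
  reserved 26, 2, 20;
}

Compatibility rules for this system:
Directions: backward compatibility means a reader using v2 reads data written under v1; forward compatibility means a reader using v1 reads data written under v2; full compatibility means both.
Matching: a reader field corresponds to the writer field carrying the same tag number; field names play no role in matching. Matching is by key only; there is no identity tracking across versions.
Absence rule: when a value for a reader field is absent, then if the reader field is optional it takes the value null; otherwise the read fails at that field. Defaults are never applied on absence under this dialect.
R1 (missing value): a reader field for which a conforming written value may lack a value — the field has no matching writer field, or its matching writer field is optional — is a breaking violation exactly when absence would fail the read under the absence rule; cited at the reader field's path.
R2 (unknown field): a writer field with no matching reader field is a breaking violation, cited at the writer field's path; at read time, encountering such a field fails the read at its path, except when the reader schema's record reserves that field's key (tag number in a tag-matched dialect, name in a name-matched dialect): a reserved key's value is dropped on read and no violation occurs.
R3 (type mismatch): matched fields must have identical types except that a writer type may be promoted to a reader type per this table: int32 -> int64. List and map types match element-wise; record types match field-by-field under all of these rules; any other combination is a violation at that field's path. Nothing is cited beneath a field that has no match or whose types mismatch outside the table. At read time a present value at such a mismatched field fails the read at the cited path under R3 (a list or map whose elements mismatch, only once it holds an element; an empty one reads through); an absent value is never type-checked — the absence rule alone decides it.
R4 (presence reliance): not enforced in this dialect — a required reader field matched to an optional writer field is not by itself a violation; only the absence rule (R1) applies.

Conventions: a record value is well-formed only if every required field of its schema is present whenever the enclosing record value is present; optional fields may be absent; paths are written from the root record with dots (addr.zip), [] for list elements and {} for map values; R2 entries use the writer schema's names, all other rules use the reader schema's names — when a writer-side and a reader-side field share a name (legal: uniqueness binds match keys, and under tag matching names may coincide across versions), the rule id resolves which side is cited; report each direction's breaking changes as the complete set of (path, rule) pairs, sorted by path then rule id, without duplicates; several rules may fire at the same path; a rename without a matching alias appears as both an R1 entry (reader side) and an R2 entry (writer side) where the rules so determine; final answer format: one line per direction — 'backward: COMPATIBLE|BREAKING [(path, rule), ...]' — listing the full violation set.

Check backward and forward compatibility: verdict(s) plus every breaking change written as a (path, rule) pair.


in Event below, arrows point writer -> reader
backward on Event — v2 reading data written by v1:
  balance: float32 -> float32, writer optional; from latitude
  phone: no writer-side match
  height: no writer-side match
  notes: no writer-side match
  country: no writer-side match
  tags (writer side), unknown to reader
  height (writer side), unknown to reader
  notes (writer side), unknown to reader
  R1 fires at country
  R2 fires at height
  R1 fires at notes
  R2 fires at notes
  R1 fires at phone
  => backward verdict for Event: BREAKING, 5 violation(s)
forward on Event — v1 reading data written by v2:
  tags: no writer-side match
  latitude: float32 -> float32, writer optional; from balance
  height: no writer-side match
  notes: no writer-side match
  phone (writer side), unknown to reader
  height (writer side), unknown to reader
  notes (writer side), unknown to reader
  country (writer side), unknown to reader
  R2 fires at country
  R2 fires at height
  R1 fires at notes
  R2 fires at notes
  R2 fires at phone
  => forward verdict for Event: BREAKING, 5 violation(s)

backward: BREAKING [(country, R1), (height, R2), (notes, R1), (notes, R2), (phone, R1)]; forward: BREAKING [(country, R2), (height, R2), (notes, R1), (notes, R2), (phone, R2)]


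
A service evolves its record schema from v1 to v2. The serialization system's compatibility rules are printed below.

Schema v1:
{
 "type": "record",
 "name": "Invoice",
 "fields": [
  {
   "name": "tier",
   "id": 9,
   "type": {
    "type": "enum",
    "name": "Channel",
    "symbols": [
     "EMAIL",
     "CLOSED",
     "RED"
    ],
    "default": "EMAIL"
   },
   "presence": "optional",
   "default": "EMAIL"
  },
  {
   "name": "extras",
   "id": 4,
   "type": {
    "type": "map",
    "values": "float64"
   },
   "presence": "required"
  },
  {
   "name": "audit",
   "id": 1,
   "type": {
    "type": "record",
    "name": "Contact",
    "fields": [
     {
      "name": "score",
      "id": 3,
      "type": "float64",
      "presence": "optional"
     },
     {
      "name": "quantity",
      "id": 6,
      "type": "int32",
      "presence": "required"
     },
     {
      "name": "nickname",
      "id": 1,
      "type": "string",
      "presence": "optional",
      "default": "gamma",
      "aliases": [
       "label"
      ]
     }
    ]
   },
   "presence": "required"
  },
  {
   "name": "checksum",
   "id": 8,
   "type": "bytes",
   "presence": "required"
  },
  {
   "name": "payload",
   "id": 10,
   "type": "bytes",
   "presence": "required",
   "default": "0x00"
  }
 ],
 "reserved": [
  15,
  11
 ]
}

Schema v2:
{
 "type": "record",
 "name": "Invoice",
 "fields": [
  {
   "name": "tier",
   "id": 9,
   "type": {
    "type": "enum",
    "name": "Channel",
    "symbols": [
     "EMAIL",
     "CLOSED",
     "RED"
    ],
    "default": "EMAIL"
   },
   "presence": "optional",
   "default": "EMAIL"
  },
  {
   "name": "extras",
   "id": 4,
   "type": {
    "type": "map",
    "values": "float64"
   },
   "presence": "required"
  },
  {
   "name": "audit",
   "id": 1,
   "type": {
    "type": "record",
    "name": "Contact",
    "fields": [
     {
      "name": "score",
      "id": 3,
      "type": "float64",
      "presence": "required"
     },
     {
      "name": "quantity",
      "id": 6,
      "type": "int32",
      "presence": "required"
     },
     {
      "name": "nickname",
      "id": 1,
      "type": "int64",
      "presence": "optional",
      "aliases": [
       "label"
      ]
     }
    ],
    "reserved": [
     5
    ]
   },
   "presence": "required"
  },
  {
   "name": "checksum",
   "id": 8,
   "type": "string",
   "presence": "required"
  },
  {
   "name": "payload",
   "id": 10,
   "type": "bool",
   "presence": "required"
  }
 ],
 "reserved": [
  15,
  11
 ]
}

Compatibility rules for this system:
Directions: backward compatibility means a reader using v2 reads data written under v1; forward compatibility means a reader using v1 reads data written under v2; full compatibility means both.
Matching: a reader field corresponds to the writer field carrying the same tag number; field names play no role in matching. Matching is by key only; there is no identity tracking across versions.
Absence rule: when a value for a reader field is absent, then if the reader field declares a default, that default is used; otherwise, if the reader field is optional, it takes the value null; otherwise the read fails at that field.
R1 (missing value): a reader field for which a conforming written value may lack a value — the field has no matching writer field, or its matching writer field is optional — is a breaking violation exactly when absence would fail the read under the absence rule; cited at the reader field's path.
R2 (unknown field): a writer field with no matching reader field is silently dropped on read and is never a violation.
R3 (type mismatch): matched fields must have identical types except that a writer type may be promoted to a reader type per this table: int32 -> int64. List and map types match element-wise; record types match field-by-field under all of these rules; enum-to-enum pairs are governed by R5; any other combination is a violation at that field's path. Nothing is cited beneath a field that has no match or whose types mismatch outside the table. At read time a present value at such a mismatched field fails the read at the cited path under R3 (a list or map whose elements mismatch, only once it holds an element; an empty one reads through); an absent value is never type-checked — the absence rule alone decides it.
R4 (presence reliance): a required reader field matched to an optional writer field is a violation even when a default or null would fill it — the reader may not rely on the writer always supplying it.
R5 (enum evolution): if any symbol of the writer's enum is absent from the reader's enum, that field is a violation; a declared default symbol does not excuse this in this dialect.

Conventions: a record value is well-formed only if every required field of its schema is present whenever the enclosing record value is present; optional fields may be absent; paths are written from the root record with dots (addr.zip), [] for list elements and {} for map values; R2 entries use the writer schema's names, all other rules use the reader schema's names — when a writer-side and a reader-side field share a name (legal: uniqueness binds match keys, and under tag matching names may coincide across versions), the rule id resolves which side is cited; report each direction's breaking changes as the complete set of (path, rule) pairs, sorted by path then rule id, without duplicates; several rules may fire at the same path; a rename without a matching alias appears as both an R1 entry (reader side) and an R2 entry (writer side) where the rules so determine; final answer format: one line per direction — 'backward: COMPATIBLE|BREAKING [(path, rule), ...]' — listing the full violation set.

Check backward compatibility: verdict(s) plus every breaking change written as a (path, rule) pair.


backward: BREAKING [(audit.nickname, R3), (audit.score, R1), (audit.score, R4), (checksum, R3), (payload, R3)]

arrows below run writer -> reader for Invoice
backward on Invoice — v2 reading data written by v1:
  tier: paired with writer tier (Channel -> Channel; writer optional)
  extras: paired with writer extras (map<string, float64> -> map<string, float64>; writer required)
  audit: paired with writer audit (Contact -> Contact; writer required)
  checksum: paired with writer checksum (bytes -> string; writer required)
  payload: paired with writer payload (bytes -> bool; writer required)
  audit.score: paired with writer audit.score (float64 -> float64; writer optional)
  audit.quantity: paired with writer audit.quantity (int32 -> int32; writer required)
  audit.nickname: paired with writer audit.nickname (string -> int64; writer optional)
  violation R3 at audit.nickname
  violation R1 at audit.score
  violation R4 at audit.score
  violation R3 at checksum
  violation R3 at payload
  => 5 violation(s): backward is BREAKING for Invoice


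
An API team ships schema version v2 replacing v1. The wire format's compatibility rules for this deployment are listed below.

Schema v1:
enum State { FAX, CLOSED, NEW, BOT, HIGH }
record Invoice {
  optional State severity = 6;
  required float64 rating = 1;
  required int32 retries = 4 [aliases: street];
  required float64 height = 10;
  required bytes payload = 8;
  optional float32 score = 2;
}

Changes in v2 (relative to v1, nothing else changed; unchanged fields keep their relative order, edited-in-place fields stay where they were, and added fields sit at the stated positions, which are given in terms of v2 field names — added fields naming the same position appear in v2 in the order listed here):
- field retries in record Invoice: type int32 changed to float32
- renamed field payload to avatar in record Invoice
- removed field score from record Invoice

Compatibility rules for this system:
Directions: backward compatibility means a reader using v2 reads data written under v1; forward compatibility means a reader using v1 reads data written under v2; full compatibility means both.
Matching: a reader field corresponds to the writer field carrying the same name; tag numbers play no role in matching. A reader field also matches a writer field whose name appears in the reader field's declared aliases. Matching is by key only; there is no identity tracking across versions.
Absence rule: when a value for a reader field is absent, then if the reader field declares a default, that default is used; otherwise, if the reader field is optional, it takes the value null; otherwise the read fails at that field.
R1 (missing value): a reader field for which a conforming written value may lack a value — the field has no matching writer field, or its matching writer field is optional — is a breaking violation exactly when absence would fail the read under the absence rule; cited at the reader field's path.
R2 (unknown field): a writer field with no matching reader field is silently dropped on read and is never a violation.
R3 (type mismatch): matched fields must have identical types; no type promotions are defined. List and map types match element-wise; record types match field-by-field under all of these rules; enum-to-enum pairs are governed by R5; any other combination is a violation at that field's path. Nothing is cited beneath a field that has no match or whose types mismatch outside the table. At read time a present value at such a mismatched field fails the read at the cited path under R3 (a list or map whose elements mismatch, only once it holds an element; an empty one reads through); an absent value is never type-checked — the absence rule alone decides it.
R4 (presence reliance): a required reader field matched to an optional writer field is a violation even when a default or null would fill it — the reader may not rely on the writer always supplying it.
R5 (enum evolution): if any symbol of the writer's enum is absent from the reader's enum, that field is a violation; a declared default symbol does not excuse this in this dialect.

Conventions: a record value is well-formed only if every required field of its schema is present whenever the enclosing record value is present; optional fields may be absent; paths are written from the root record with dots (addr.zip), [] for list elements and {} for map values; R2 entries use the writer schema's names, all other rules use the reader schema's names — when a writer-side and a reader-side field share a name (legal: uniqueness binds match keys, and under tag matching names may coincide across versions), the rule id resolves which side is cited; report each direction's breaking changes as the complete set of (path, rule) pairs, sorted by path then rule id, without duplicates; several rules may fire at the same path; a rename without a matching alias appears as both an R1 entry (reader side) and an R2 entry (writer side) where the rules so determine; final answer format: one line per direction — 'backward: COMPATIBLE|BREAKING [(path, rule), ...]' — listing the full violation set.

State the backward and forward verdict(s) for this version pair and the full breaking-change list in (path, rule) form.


arrows below run writer -> reader for Invoice
checking backward for Invoice: reader v2 against writer v1:
  writer optional, State -> State: reader severity maps from writer severity
  writer required, float64 -> float64: reader rating maps from writer rating
  writer required, int32 -> float32: reader retries maps from writer retries
  writer required, float64 -> float64: reader height maps from writer height
  no writer field matches reader avatar
  leftover writer field: payload
  leftover writer field: score
  rule R1 violated at avatar
  rule R3 violated at retries
  => 2 violation(s): backward is BREAKING for Invoice
checking forward for Invoice: reader v1 against writer v2:
  writer optional, State -> State: reader severity maps from writer severity
  writer required, float64 -> float64: reader rating maps from writer rating
  writer required, float32 -> int32: reader retries maps from writer retries
  writer required, float64 -> float64: reader height maps from writer height
  no writer field matches reader payload
  no writer field matches reader score
  leftover writer field: avatar
  rule R1 violated at payload
  rule R3 violated at retries
  => 2 violation(s): forward is BREAKING for Invoice

backward: BREAKING [(avatar, R1), (retries, R3)]; forward: BREAKING [(payload, R1), (retries, R3)]
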